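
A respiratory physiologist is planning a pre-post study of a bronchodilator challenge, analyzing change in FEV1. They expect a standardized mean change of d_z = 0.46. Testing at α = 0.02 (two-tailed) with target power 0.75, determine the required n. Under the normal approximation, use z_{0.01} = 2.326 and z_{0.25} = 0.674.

n = 43 pairs

For a paired (one-sample on differences) test: n = ((z_{α/2} + z_β) / d)².
z_{α/2} + z_β = 2.326 + 0.674 = 3.000.
n = (3.000 / 0.46)² = 6.522² = 42.53.
Round up.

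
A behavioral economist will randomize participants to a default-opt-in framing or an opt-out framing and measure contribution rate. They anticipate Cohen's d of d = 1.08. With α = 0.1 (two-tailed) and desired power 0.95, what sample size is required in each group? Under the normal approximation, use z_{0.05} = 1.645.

n = 19 per group

For two independent groups with equal n: n = 2·((z_{α/2} + z_β) / d)².
z_{α/2} + z_β = 1.645 + 1.645 = 3.290.
n = 2 × (3.290 / 1.08)² = 2 × 3.046² = 2 × 9.28 = 18.6.
Round up to the next whole participant.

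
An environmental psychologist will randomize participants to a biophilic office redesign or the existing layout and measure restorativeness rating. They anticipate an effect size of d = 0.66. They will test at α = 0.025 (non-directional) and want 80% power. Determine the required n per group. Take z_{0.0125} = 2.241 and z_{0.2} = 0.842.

For two independent groups with equal n: n = 2·((z_{α/2} + z_β) / d)².
z_{α/2} + z_β = 2.241 + 0.842 = 3.083.
n = 2 × (3.083 / 0.66)² = 2 × 4.671² = 2 × 21.82 = 43.6.
Round up to the next whole participant.

n = 44 per group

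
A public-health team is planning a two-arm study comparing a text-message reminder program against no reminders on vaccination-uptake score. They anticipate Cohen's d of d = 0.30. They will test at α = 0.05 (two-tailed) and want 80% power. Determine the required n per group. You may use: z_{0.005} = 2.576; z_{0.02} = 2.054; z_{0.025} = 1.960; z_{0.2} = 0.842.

n = 175 per group

For two independent groups with equal n: n = 2·((z_{α/2} + z_β) / d)².
z_{α/2} + z_β = 1.960 + 0.842 = 2.802.
n = 2 × (2.802 / 0.30)² = 2 × 9.340² = 2 × 87.24 = 174.5.
Round up to the next whole participant.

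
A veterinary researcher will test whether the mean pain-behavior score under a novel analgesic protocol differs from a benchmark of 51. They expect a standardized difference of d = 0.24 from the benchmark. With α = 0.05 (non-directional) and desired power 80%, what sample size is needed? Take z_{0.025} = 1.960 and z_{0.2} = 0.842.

n = 137

For a one-sample test: n = ((z_{α/2} + z_β) / d)².
z_{α/2} + z_β = 1.960 + 0.842 = 2.802.
n = (2.802 / 0.24)² = 11.675² = 136.31.
Round up.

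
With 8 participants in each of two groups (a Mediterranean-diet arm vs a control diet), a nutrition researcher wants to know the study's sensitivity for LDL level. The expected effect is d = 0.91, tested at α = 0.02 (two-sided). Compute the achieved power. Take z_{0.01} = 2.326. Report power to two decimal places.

For two equal groups, power = Φ(d·√(n/2) − z_{α/2}).
d·√(n/2) = 0.91 × √(8/2) = 0.91 × 2.000 = 1.820.
z_β = 1.820 − 2.326 = -0.506.
Power = Φ(-0.506) = 0.306.

power ≈ 0.31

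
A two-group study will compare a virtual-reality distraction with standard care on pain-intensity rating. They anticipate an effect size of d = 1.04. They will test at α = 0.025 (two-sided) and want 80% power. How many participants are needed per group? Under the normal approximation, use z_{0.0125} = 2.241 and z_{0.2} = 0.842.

For two independent groups with equal n: n = 2·((z_{α/2} + z_β) / d)².
z_{α/2} + z_β = 2.241 + 0.842 = 3.083.
n = 2 × (3.083 / 1.04)² = 2 × 2.964² = 2 × 8.79 = 17.6.
Round up to the next whole participant.

n = 18 per group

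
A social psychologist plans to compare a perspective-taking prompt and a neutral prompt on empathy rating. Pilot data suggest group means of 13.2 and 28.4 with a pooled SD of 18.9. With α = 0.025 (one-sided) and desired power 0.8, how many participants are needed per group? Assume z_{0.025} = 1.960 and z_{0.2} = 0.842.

Cohen's d = |M₁ − M₂| / SD_pooled = |13.2 − 28.4| / 18.9 = 15.2 / 18.9 = 0.804.
For two independent groups with equal n: n = 2·((z_{α} + z_β) / d)².
z_{α} + z_β = 1.960 + 0.842 = 2.802.
n = 2 × (2.802 / 0.804)² = 2 × 3.485² = 2 × 12.15 = 24.3.
Round up to the next whole participant.

n = 25 per group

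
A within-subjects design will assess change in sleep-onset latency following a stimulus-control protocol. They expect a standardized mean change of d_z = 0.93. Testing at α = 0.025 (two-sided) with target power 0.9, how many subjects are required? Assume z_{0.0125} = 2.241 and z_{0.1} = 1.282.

For a paired (one-sample on differences) test: n = ((z_{α/2} + z_β) / d)².
z_{α/2} + z_β = 2.241 + 1.282 = 3.523.
n = (3.523 / 0.93)² = 3.788² = 14.35.
Round up.

n = 15 pairs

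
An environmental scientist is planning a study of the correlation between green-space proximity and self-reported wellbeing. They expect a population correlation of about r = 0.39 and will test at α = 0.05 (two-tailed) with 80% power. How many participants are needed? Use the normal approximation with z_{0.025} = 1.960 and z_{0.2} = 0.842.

Fisher's z: C = ½·ln((1+r)/(1−r)) = ½·ln(2.2787) = 0.4118.
n = ((z_{α/2} + z_β)/C)² + 3.
(1.960 + 0.842) / 0.4118 = 2.802 / 0.4118 = 6.804.
n = 6.804² + 3 = 46.30 + 3 = 49.3.
Round up.

n = 50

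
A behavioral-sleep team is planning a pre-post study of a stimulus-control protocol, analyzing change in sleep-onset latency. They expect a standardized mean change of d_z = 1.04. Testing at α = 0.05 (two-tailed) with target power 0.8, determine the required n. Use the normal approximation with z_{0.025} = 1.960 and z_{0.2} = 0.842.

n = 8 pairs

For a paired (one-sample on differences) test: n = ((z_{α/2} + z_β) / d)².
z_{α/2} + z_β = 1.960 + 0.842 = 2.802.
n = (2.802 / 1.04)² = 2.694² = 7.26.
Round up.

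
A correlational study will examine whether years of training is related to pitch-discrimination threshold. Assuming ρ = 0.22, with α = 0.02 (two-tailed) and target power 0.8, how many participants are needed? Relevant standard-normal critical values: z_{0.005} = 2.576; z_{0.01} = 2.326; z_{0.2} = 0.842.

n = 204

Fisher's z: C = ½·ln((1+r)/(1−r)) = ½·ln(1.5641) = 0.2237.
n = ((z_{α/2} + z_β)/C)² + 3.
(2.326 + 0.842) / 0.2237 = 3.168 / 0.2237 = 14.162.
n = 14.162² + 3 = 200.56 + 3 = 203.6.
Round up.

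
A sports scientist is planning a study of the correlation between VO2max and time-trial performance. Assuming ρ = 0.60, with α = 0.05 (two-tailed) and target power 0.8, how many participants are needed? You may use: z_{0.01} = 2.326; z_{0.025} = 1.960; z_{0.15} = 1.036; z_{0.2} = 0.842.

Fisher's z: C = ½·ln((1+r)/(1−r)) = ½·ln(4.0000) = 0.6931.
n = ((z_{α/2} + z_β)/C)² + 3.
(1.960 + 0.842) / 0.6931 = 2.802 / 0.6931 = 4.043.
n = 4.043² + 3 = 16.34 + 3 = 19.3.
Round up.

n = 20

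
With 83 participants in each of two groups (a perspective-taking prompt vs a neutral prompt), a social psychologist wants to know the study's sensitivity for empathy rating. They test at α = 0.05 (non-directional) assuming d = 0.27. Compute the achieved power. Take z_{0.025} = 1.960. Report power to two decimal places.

For two equal groups, power = Φ(d·√(n/2) − z_{α/2}).
d·√(n/2) = 0.27 × √(83/2) = 0.27 × 6.442 = 1.739.
z_β = 1.739 − 1.960 = -0.221.
Power = Φ(-0.221) = 0.413.

power ≈ 0.41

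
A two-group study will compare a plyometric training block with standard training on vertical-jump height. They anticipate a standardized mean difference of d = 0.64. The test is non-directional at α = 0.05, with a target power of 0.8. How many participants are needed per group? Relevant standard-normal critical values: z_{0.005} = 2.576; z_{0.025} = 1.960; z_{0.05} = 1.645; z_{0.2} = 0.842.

n = 39 per group

For two independent groups with equal n: n = 2·((z_{α/2} + z_β) / d)².
z_{α/2} + z_β = 1.960 + 0.842 = 2.802.
n = 2 × (2.802 / 0.64)² = 2 × 4.378² = 2 × 19.17 = 38.3.
Round up to the next whole participant.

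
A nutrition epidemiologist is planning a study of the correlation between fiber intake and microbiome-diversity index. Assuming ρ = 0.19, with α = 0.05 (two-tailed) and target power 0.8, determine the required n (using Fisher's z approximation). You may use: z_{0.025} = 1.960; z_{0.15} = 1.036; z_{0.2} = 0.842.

Fisher's z: C = ½·ln((1+r)/(1−r)) = ½·ln(1.4691) = 0.1923.
n = ((z_{α/2} + z_β)/C)² + 3.
(1.960 + 0.842) / 0.1923 = 2.802 / 0.1923 = 14.571.
n = 14.571² + 3 = 212.31 + 3 = 215.3.
Round up.

n = 216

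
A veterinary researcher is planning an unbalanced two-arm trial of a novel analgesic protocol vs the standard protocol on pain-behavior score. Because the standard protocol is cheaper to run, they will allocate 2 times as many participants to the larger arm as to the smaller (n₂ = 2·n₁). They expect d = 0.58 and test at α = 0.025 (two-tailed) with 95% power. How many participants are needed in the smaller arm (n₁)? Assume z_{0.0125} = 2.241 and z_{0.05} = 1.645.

n₁ = 68

With allocation ratio k = n₂/n₁ = 2, Var(x̄₁−x̄₂) = σ²(1/n₁ + 1/(k·n₁)) = σ²·(k+1)/(k·n₁).
So n₁ = (1 + 1/k)·((z_{α/2} + z_β)/d)² = 1.500 × (3.886/0.58)².
n₁ = 1.500 × 44.89 = 67.3.
Round up: n₁ = 68, giving n₂ = 2 × 68 = 136.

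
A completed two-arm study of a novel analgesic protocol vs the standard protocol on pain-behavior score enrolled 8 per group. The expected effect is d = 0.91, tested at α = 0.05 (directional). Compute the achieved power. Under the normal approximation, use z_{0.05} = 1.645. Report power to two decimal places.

For two equal groups, power = Φ(d·√(n/2) − z_{α}).
d·√(n/2) = 0.91 × √(8/2) = 0.91 × 2.000 = 1.820.
z_β = 1.820 − 1.645 = 0.175.
Power = Φ(0.175) = 0.569.

power ≈ 0.57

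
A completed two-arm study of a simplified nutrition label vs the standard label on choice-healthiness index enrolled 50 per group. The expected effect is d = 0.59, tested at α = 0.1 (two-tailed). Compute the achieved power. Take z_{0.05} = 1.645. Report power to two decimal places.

For two equal groups, power = Φ(d·√(n/2) − z_{α/2}).
d·√(n/2) = 0.59 × √(50/2) = 0.59 × 5.000 = 2.950.
z_β = 2.950 − 1.645 = 1.305.
Power = Φ(1.305) = 0.904.

power ≈ 0.90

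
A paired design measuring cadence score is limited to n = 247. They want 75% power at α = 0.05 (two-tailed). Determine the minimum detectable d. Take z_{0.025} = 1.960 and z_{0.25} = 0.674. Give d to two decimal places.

d_min ≈ 0.17

For a single sample (or paired design) of n = 247: d_min = (z_{α/2} + z_β)/√n.
z-sum = 1.960 + 0.674 = 2.634.
d_min = 2.634 / √247 = 2.634 / 15.716 = 0.168.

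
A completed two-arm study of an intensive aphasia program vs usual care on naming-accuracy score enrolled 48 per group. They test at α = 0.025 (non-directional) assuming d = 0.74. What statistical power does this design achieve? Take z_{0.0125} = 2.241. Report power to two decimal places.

For two equal groups, power = Φ(d·√(n/2) − z_{α/2}).
d·√(n/2) = 0.74 × √(48/2) = 0.74 × 4.899 = 3.625.
z_β = 3.625 − 2.241 = 1.384.
Power = Φ(1.384) = 0.917.

power ≈ 0.92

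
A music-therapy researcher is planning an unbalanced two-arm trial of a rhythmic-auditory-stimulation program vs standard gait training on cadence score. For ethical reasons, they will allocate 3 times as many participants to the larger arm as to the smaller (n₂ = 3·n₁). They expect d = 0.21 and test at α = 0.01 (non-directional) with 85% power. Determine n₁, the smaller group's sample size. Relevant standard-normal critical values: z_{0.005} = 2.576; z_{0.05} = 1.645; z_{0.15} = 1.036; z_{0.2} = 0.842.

With allocation ratio k = n₂/n₁ = 3, Var(x̄₁−x̄₂) = σ²(1/n₁ + 1/(k·n₁)) = σ²·(k+1)/(k·n₁).
So n₁ = (1 + 1/k)·((z_{α/2} + z_β)/d)² = 1.333 × (3.612/0.21)².
n₁ = 1.333 × 295.84 = 394.5.
Round up: n₁ = 395, giving n₂ = 3 × 395 = 1185.

n₁ = 395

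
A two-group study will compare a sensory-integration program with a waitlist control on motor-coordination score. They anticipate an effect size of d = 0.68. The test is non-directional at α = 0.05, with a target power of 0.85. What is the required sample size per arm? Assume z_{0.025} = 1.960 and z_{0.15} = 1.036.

For two independent groups with equal n: n = 2·((z_{α/2} + z_β) / d)².
z_{α/2} + z_β = 1.960 + 1.036 = 2.996.
n = 2 × (2.996 / 0.68)² = 2 × 4.406² = 2 × 19.41 = 38.8.
Round up to the next whole participant.

n = 39 per group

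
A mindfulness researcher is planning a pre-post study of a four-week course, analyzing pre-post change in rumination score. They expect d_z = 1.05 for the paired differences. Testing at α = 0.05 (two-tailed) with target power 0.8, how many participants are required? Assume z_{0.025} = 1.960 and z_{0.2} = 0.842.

n = 8 pairs

For a paired (one-sample on differences) test: n = ((z_{α/2} + z_β) / d)².
z_{α/2} + z_β = 1.960 + 0.842 = 2.802.
n = (2.802 / 1.05)² = 2.669² = 7.12.
Round up.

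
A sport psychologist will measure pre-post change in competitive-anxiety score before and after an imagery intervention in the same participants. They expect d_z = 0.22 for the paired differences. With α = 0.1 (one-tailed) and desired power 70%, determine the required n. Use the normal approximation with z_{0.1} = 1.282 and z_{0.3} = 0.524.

n = 68 pairs

For a paired (one-sample on differences) test: n = ((z_{α} + z_β) / d)².
z_{α} + z_β = 1.282 + 0.524 = 1.806.
n = (1.806 / 0.22)² = 8.209² = 67.39.
Round up.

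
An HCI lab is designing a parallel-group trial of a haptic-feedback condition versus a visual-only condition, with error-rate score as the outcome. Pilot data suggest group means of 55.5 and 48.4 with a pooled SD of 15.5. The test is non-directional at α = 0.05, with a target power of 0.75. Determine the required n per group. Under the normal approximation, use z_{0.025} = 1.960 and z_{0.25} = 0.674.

n = 67 per group

Cohen's d = |M₁ − M₂| / SD_pooled = |55.5 − 48.4| / 15.5 = 7.1 / 15.5 = 0.458.
For two independent groups with equal n: n = 2·((z_{α/2} + z_β) / d)².
z_{α/2} + z_β = 1.960 + 0.674 = 2.634.
n = 2 × (2.634 / 0.458)² = 2 × 5.751² = 2 × 33.08 = 66.2.
Round up to the next whole participant.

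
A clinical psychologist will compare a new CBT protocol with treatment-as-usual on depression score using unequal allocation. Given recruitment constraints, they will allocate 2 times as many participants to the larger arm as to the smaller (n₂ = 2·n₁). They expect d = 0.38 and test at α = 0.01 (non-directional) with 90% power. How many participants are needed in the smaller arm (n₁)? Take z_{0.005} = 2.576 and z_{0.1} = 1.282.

n₁ = 155

With allocation ratio k = n₂/n₁ = 2, Var(x̄₁−x̄₂) = σ²(1/n₁ + 1/(k·n₁)) = σ²·(k+1)/(k·n₁).
So n₁ = (1 + 1/k)·((z_{α/2} + z_β)/d)² = 1.500 × (3.858/0.38)².
n₁ = 1.500 × 103.08 = 154.6.
Round up: n₁ = 155, giving n₂ = 2 × 155 = 310.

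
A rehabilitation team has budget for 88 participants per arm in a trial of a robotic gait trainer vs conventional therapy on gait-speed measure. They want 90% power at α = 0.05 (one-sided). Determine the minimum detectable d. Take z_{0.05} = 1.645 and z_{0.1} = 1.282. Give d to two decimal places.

For two independent groups of n = 88 each: d_min = (z_{α} + z_β)·√(2/n).
z-sum = 1.645 + 1.282 = 2.927.
d_min = 2.927 × √(2/88) = 2.927 × 0.1508 = 0.441.

d_min ≈ 0.44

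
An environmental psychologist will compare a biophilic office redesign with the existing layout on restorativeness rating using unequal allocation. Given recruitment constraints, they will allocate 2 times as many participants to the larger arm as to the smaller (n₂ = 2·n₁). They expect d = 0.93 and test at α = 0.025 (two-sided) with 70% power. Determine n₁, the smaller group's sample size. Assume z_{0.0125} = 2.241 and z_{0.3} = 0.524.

n₁ = 14

With allocation ratio k = n₂/n₁ = 2, Var(x̄₁−x̄₂) = σ²(1/n₁ + 1/(k·n₁)) = σ²·(k+1)/(k·n₁).
So n₁ = (1 + 1/k)·((z_{α/2} + z_β)/d)² = 1.500 × (2.765/0.93)².
n₁ = 1.500 × 8.84 = 13.3.
Round up: n₁ = 14, giving n₂ = 2 × 14 = 28.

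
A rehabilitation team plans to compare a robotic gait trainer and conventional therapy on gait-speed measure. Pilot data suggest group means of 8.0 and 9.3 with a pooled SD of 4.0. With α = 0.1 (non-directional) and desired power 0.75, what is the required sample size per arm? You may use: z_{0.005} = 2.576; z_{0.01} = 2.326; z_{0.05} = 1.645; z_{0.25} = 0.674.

Cohen's d = |M₁ − M₂| / SD_pooled = |8.0 − 9.3| / 4.0 = 1.3 / 4.0 = 0.325.
For two independent groups with equal n: n = 2·((z_{α/2} + z_β) / d)².
z_{α/2} + z_β = 1.645 + 0.674 = 2.319.
n = 2 × (2.319 / 0.325)² = 2 × 7.135² = 2 × 50.91 = 101.8.
Round up to the next whole participant.

n = 102 per group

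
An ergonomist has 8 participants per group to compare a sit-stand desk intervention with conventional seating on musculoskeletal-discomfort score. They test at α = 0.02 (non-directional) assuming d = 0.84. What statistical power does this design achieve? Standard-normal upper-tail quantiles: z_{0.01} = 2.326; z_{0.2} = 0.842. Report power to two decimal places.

power ≈ 0.26

For two equal groups, power = Φ(d·√(n/2) − z_{α/2}).
d·√(n/2) = 0.84 × √(8/2) = 0.84 × 2.000 = 1.680.
z_β = 1.680 − 2.326 = -0.646.
Power = Φ(-0.646) = 0.259.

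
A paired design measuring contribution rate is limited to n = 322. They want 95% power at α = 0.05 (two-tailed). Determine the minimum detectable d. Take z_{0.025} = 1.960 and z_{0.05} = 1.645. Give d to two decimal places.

d_min ≈ 0.20

For a single sample (or paired design) of n = 322: d_min = (z_{α/2} + z_β)/√n.
z-sum = 1.960 + 1.645 = 3.605.
d_min = 3.605 / √322 = 3.605 / 17.944 = 0.201.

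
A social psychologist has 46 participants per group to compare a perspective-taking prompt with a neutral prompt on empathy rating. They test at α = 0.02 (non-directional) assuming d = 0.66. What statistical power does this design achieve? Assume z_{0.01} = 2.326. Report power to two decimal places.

For two equal groups, power = Φ(d·√(n/2) − z_{α/2}).
d·√(n/2) = 0.66 × √(46/2) = 0.66 × 4.796 = 3.165.
z_β = 3.165 − 2.326 = 0.839.
Power = Φ(0.839) = 0.799.

power ≈ 0.80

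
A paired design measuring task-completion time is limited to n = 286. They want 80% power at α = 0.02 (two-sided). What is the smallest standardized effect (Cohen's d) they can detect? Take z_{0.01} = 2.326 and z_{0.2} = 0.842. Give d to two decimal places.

d_min ≈ 0.19

For a single sample (or paired design) of n = 286: d_min = (z_{α/2} + z_β)/√n.
z-sum = 2.326 + 0.842 = 3.168.
d_min = 3.168 / √286 = 3.168 / 16.912 = 0.187.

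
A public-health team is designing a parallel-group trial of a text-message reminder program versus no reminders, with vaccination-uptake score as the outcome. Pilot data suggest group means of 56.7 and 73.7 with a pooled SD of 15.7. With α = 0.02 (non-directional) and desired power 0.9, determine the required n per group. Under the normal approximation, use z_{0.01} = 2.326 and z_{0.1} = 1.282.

n = 23 per group

Cohen's d = |M₁ − M₂| / SD_pooled = |56.7 − 73.7| / 15.7 = 17.0 / 15.7 = 1.083.
For two independent groups with equal n: n = 2·((z_{α/2} + z_β) / d)².
z_{α/2} + z_β = 2.326 + 1.282 = 3.608.
n = 2 × (3.608 / 1.083)² = 2 × 3.331² = 2 × 11.10 = 22.2.
Round up to the next whole participant.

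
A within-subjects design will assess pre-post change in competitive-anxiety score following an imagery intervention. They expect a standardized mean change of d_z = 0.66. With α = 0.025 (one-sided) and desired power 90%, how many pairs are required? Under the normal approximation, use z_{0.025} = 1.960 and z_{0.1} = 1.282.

For a paired (one-sample on differences) test: n = ((z_{α} + z_β) / d)².
z_{α} + z_β = 1.960 + 1.282 = 3.242.
n = (3.242 / 0.66)² = 4.912² = 24.13.
Round up.

n = 25 pairs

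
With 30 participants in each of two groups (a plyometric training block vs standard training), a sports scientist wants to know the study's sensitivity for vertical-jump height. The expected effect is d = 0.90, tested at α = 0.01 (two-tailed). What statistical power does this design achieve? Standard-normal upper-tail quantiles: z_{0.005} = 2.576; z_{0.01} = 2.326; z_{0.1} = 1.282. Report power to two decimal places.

power ≈ 0.82

For two equal groups, power = Φ(d·√(n/2) − z_{α/2}).
d·√(n/2) = 0.90 × √(30/2) = 0.90 × 3.873 = 3.486.
z_β = 3.486 − 2.576 = 0.910.
Power = Φ(0.910) = 0.819.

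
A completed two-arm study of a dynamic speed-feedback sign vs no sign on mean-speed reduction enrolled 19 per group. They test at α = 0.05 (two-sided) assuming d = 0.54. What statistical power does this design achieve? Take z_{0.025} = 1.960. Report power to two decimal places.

power ≈ 0.38

For two equal groups, power = Φ(d·√(n/2) − z_{α/2}).
d·√(n/2) = 0.54 × √(19/2) = 0.54 × 3.082 = 1.664.
z_β = 1.664 − 1.960 = -0.296.
Power = Φ(-0.296) = 0.384.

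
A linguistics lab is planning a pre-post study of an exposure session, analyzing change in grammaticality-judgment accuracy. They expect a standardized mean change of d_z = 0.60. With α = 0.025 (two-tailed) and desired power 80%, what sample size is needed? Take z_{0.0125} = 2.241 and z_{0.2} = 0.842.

n = 27 pairs

For a paired (one-sample on differences) test: n = ((z_{α/2} + z_β) / d)².
z_{α/2} + z_β = 2.241 + 0.842 = 3.083.
n = (3.083 / 0.60)² = 5.138² = 26.40.
Round up.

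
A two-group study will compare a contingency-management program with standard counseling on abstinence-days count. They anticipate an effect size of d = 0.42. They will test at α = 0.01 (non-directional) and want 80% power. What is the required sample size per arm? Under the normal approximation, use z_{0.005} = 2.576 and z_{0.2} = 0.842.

For two independent groups with equal n: n = 2·((z_{α/2} + z_β) / d)².
z_{α/2} + z_β = 2.576 + 0.842 = 3.418.
n = 2 × (3.418 / 0.42)² = 2 × 8.138² = 2 × 66.23 = 132.5.
Round up to the next whole participant.

n = 133 per group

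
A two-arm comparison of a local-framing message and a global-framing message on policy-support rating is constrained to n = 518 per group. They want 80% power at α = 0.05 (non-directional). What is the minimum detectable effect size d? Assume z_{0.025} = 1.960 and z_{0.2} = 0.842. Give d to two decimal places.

d_min ≈ 0.17

For two independent groups of n = 518 each: d_min = (z_{α/2} + z_β)·√(2/n).
z-sum = 1.960 + 0.842 = 2.802.
d_min = 2.802 × √(2/518) = 2.802 × 0.0621 = 0.174.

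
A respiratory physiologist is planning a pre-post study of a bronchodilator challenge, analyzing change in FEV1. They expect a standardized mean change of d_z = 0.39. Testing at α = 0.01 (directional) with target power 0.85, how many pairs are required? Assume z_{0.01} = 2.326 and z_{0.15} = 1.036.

n = 75 pairs

For a paired (one-sample on differences) test: n = ((z_{α} + z_β) / d)².
z_{α} + z_β = 2.326 + 1.036 = 3.362.
n = (3.362 / 0.39)² = 8.621² = 74.31.
Round up.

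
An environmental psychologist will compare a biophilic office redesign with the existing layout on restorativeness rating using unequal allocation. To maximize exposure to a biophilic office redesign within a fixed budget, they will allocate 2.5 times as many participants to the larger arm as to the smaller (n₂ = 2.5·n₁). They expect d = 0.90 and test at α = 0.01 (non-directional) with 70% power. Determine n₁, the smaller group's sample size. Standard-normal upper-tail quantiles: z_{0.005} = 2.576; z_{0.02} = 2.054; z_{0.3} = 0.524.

With allocation ratio k = n₂/n₁ = 2.5, Var(x̄₁−x̄₂) = σ²(1/n₁ + 1/(k·n₁)) = σ²·(k+1)/(k·n₁).
So n₁ = (1 + 1/k)·((z_{α/2} + z_β)/d)² = 1.400 × (3.100/0.90)².
n₁ = 1.400 × 11.86 = 16.6.
Round up: n₁ = 17, giving n₂ = ⌈2.5 × 17⌉ = ⌈42.5⌉ = 43.

n₁ = 17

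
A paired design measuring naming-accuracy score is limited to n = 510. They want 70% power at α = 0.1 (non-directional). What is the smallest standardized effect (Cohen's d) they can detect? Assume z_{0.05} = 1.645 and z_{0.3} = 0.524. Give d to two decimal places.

d_min ≈ 0.10

For a single sample (or paired design) of n = 510: d_min = (z_{α/2} + z_β)/√n.
z-sum = 1.645 + 0.524 = 2.169.
d_min = 2.169 / √510 = 2.169 / 22.583 = 0.096.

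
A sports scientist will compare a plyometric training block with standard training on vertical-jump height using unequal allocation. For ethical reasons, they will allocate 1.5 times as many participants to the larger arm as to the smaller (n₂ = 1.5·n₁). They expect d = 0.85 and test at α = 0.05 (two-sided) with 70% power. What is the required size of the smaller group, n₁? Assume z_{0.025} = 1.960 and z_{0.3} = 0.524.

With allocation ratio k = n₂/n₁ = 1.5, Var(x̄₁−x̄₂) = σ²(1/n₁ + 1/(k·n₁)) = σ²·(k+1)/(k·n₁).
So n₁ = (1 + 1/k)·((z_{α/2} + z_β)/d)² = 1.667 × (2.484/0.85)².
n₁ = 1.667 × 8.54 = 14.2.
Round up: n₁ = 15, giving n₂ = ⌈1.5 × 15⌉ = ⌈22.5⌉ = 23.

n₁ = 15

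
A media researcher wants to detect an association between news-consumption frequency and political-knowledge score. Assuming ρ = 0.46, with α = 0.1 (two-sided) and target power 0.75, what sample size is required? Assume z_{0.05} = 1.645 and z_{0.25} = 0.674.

n = 25

Fisher's z: C = ½·ln((1+r)/(1−r)) = ½·ln(2.7037) = 0.4973.
n = ((z_{α/2} + z_β)/C)² + 3.
(1.645 + 0.674) / 0.4973 = 2.319 / 0.4973 = 4.663.
n = 4.663² + 3 = 21.75 + 3 = 24.7.
Round up.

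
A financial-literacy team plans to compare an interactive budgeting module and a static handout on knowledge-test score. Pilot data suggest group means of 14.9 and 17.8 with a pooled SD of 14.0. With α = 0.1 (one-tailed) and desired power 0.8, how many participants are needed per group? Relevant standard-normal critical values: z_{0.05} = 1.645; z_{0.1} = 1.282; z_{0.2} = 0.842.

Cohen's d = |M₁ − M₂| / SD_pooled = |14.9 − 17.8| / 14.0 = 2.9 / 14.0 = 0.207.
For two independent groups with equal n: n = 2·((z_{α} + z_β) / d)².
z_{α} + z_β = 1.282 + 0.842 = 2.124.
n = 2 × (2.124 / 0.207)² = 2 × 10.261² = 2 × 105.29 = 210.6.
Round up to the next whole participant.

n = 211 per group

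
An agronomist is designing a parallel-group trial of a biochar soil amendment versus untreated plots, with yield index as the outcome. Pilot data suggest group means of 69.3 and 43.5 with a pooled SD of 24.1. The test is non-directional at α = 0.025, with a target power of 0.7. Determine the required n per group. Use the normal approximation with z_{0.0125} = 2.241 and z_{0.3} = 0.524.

Cohen's d = |M₁ − M₂| / SD_pooled = |69.3 − 43.5| / 24.1 = 25.8 / 24.1 = 1.071.
For two independent groups with equal n: n = 2·((z_{α/2} + z_β) / d)².
z_{α/2} + z_β = 2.241 + 0.524 = 2.765.
n = 2 × (2.765 / 1.071)² = 2 × 2.582² = 2 × 6.67 = 13.3.
Round up to the next whole participant.

n = 14 per group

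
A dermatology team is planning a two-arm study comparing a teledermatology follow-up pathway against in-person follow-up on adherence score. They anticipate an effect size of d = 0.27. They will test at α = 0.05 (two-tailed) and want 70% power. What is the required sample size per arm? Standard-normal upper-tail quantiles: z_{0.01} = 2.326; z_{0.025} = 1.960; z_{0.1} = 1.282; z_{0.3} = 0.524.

For two independent groups with equal n: n = 2·((z_{α/2} + z_β) / d)².
z_{α/2} + z_β = 1.960 + 0.524 = 2.484.
n = 2 × (2.484 / 0.27)² = 2 × 9.200² = 2 × 84.64 = 169.3.
Round up to the next whole participant.

n = 170 per group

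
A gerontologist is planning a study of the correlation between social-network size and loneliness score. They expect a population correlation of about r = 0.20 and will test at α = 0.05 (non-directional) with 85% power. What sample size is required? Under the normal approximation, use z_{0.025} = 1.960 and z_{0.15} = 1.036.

n = 222

Fisher's z: C = ½·ln((1+r)/(1−r)) = ½·ln(1.5000) = 0.2027.
n = ((z_{α/2} + z_β)/C)² + 3.
(1.960 + 1.036) / 0.2027 = 2.996 / 0.2027 = 14.780.
n = 14.780² + 3 = 218.46 + 3 = 221.5.
Round up.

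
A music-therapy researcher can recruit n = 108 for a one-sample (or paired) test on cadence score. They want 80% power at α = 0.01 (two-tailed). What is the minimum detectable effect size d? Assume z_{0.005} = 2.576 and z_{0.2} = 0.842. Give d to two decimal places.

For a single sample (or paired design) of n = 108: d_min = (z_{α/2} + z_β)/√n.
z-sum = 2.576 + 0.842 = 3.418.
d_min = 3.418 / √108 = 3.418 / 10.392 = 0.329.

d_min ≈ 0.33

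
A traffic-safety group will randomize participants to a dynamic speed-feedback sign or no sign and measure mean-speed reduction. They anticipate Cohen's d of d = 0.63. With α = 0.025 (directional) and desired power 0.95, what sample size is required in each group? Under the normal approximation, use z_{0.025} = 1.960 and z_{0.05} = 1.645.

n = 66 per group

For two independent groups with equal n: n = 2·((z_{α} + z_β) / d)².
z_{α} + z_β = 1.960 + 1.645 = 3.605.
n = 2 × (3.605 / 0.63)² = 2 × 5.722² = 2 × 32.74 = 65.5.
Round up to the next whole participant.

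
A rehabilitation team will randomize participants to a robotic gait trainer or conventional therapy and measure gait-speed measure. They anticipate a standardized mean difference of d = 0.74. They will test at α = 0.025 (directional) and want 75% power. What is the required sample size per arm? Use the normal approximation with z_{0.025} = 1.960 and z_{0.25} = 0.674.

n = 26 per group

For two independent groups with equal n: n = 2·((z_{α} + z_β) / d)².
z_{α} + z_β = 1.960 + 0.674 = 2.634.
n = 2 × (2.634 / 0.74)² = 2 × 3.559² = 2 × 12.67 = 25.3.
Round up to the next whole participant.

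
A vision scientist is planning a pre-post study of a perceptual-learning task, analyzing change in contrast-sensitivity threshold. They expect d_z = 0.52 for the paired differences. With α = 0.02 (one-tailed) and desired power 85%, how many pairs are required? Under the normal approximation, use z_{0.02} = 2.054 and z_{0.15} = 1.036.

n = 36 pairs

For a paired (one-sample on differences) test: n = ((z_{α} + z_β) / d)².
z_{α} + z_β = 2.054 + 1.036 = 3.090.
n = (3.090 / 0.52)² = 5.942² = 35.31.
Round up.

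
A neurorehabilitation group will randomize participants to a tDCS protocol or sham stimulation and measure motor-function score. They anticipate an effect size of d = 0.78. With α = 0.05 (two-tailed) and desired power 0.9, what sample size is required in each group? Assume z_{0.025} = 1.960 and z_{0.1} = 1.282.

n = 35 per group

For two independent groups with equal n: n = 2·((z_{α/2} + z_β) / d)².
z_{α/2} + z_β = 1.960 + 1.282 = 3.242.
n = 2 × (3.242 / 0.78)² = 2 × 4.156² = 2 × 17.28 = 34.6.
Round up to the next whole participant.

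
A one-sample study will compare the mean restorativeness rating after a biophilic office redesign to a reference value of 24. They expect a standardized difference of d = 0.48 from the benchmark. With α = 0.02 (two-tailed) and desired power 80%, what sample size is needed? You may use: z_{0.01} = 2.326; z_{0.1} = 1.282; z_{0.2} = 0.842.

For a one-sample test: n = ((z_{α/2} + z_β) / d)².
z_{α/2} + z_β = 2.326 + 0.842 = 3.168.
n = (3.168 / 0.48)² = 6.600² = 43.56.
Round up.

n = 44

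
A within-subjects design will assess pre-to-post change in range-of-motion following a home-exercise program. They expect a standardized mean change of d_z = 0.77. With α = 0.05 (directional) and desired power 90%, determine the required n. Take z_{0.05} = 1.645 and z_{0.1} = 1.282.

n = 15 pairs

For a paired (one-sample on differences) test: n = ((z_{α} + z_β) / d)².
z_{α} + z_β = 1.645 + 1.282 = 2.927.
n = (2.927 / 0.77)² = 3.801² = 14.45.
Round up.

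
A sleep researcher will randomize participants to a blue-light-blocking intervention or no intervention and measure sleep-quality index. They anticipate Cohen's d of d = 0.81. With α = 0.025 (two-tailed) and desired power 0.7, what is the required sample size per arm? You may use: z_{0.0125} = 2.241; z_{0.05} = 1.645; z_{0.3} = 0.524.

For two independent groups with equal n: n = 2·((z_{α/2} + z_β) / d)².
z_{α/2} + z_β = 2.241 + 0.524 = 2.765.
n = 2 × (2.765 / 0.81)² = 2 × 3.414² = 2 × 11.65 = 23.3.
Round up to the next whole participant.

n = 24 per group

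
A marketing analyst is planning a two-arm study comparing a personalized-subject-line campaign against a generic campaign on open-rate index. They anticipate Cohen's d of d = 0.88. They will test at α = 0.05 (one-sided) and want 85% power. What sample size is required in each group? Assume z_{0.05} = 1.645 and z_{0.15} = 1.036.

For two independent groups with equal n: n = 2·((z_{α} + z_β) / d)².
z_{α} + z_β = 1.645 + 1.036 = 2.681.
n = 2 × (2.681 / 0.88)² = 2 × 3.047² = 2 × 9.28 = 18.6.
Round up to the next whole participant.

n = 19 per group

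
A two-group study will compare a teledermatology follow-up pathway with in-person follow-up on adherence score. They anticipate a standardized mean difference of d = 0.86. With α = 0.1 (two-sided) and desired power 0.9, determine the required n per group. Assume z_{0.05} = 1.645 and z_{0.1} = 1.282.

For two independent groups with equal n: n = 2·((z_{α/2} + z_β) / d)².
z_{α/2} + z_β = 1.645 + 1.282 = 2.927.
n = 2 × (2.927 / 0.86)² = 2 × 3.403² = 2 × 11.58 = 23.2.
Round up to the next whole participant.

n = 24 per group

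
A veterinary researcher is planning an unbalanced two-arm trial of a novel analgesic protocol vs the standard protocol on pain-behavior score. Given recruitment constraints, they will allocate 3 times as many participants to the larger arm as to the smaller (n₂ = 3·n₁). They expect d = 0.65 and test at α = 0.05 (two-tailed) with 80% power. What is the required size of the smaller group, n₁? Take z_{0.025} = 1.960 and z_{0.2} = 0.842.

With allocation ratio k = n₂/n₁ = 3, Var(x̄₁−x̄₂) = σ²(1/n₁ + 1/(k·n₁)) = σ²·(k+1)/(k·n₁).
So n₁ = (1 + 1/k)·((z_{α/2} + z_β)/d)² = 1.333 × (2.802/0.65)².
n₁ = 1.333 × 18.58 = 24.8.
Round up: n₁ = 25, giving n₂ = 3 × 25 = 75.

n₁ = 25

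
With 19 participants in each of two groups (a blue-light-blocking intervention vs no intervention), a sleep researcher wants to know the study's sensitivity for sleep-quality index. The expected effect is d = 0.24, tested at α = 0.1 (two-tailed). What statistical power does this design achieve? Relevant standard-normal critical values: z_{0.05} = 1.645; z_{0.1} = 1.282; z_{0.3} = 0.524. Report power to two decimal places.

power ≈ 0.18

For two equal groups, power = Φ(d·√(n/2) − z_{α/2}).
d·√(n/2) = 0.24 × √(19/2) = 0.24 × 3.082 = 0.740.
z_β = 0.740 − 1.645 = -0.905.
Power = Φ(-0.905) = 0.183.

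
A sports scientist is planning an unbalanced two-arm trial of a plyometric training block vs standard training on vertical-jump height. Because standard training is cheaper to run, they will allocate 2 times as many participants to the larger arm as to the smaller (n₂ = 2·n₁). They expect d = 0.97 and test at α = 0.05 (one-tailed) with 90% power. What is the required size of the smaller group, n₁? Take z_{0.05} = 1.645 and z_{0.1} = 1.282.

n₁ = 14

With allocation ratio k = n₂/n₁ = 2, Var(x̄₁−x̄₂) = σ²(1/n₁ + 1/(k·n₁)) = σ²·(k+1)/(k·n₁).
So n₁ = (1 + 1/k)·((z_{α} + z_β)/d)² = 1.500 × (2.927/0.97)².
n₁ = 1.500 × 9.11 = 13.7.
Round up: n₁ = 14, giving n₂ = 2 × 14 = 28.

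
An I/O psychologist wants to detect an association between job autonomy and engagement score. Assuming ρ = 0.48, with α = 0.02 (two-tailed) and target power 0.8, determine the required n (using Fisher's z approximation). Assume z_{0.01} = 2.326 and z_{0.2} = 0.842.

n = 40

Fisher's z: C = ½·ln((1+r)/(1−r)) = ½·ln(2.8462) = 0.5230.
n = ((z_{α/2} + z_β)/C)² + 3.
(2.326 + 0.842) / 0.5230 = 3.168 / 0.5230 = 6.057.
n = 6.057² + 3 = 36.69 + 3 = 39.7.
Round up.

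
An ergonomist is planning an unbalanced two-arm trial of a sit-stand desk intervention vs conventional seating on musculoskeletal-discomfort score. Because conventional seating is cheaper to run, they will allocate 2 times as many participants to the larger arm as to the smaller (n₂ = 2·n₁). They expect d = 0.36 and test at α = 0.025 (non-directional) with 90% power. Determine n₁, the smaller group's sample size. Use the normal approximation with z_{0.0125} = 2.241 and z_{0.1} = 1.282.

n₁ = 144

With allocation ratio k = n₂/n₁ = 2, Var(x̄₁−x̄₂) = σ²(1/n₁ + 1/(k·n₁)) = σ²·(k+1)/(k·n₁).
So n₁ = (1 + 1/k)·((z_{α/2} + z_β)/d)² = 1.500 × (3.523/0.36)².
n₁ = 1.500 × 95.77 = 143.7.
Round up: n₁ = 144, giving n₂ = 2 × 144 = 288.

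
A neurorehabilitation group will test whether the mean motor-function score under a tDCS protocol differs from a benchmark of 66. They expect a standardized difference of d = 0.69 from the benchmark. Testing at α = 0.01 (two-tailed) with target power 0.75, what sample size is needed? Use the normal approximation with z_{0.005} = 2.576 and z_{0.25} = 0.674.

For a one-sample test: n = ((z_{α/2} + z_β) / d)².
z_{α/2} + z_β = 2.576 + 0.674 = 3.250.
n = (3.250 / 0.69)² = 4.710² = 22.19.
Round up.

n = 23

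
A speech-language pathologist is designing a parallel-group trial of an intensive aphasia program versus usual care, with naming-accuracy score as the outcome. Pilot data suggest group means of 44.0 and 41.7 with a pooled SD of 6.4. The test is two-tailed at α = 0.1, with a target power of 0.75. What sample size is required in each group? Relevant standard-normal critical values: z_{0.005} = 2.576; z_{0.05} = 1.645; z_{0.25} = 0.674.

Cohen's d = |M₁ − M₂| / SD_pooled = |44.0 − 41.7| / 6.4 = 2.3 / 6.4 = 0.359.
For two independent groups with equal n: n = 2·((z_{α/2} + z_β) / d)².
z_{α/2} + z_β = 1.645 + 0.674 = 2.319.
n = 2 × (2.319 / 0.359)² = 2 × 6.460² = 2 × 41.73 = 83.5.
Round up to the next whole participant.

n = 84 per group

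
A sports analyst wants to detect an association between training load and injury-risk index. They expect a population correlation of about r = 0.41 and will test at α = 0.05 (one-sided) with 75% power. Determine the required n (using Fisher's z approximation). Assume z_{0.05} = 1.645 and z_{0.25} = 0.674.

Fisher's z: C = ½·ln((1+r)/(1−r)) = ½·ln(2.3898) = 0.4356.
n = ((z_{α} + z_β)/C)² + 3.
(1.645 + 0.674) / 0.4356 = 2.319 / 0.4356 = 5.324.
n = 5.324² + 3 = 28.34 + 3 = 31.3.
Round up.

n = 32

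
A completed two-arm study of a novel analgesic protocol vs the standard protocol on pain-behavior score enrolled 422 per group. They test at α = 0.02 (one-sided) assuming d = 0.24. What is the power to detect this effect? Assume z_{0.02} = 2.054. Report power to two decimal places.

For two equal groups, power = Φ(d·√(n/2) − z_{α}).
d·√(n/2) = 0.24 × √(422/2) = 0.24 × 14.526 = 3.486.
z_β = 3.486 − 2.054 = 1.432.
Power = Φ(1.432) = 0.924.

power ≈ 0.92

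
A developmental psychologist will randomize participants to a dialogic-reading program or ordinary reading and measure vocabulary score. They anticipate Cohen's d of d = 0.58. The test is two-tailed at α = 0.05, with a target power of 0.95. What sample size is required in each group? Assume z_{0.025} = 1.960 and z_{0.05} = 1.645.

For two independent groups with equal n: n = 2·((z_{α/2} + z_β) / d)².
z_{α/2} + z_β = 1.960 + 1.645 = 3.605.
n = 2 × (3.605 / 0.58)² = 2 × 6.216² = 2 × 38.63 = 77.3.
Round up to the next whole participant.

n = 78 per group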